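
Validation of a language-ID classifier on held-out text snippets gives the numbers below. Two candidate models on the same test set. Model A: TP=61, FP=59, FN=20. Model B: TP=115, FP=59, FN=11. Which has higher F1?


Model A: P=61/120=0.5083, R=61/81=0.7531, F1=2PR/(P+R)=2TP/(2TP+FP+FN)=122/201=0.607
Model B: P=115/174=0.6609, R=115/126=0.9127, F1=2PR/(P+R)=2TP/(2TP+FP+FN)=230/300=0.7667
0.607 < 0.7667 → Model B

Model B


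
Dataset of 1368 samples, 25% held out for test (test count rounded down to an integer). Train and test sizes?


Test = ⌊1368·25/100⌋ = 342
Train = 1368 - 342 = 1026

Train: 1026, Test: 342


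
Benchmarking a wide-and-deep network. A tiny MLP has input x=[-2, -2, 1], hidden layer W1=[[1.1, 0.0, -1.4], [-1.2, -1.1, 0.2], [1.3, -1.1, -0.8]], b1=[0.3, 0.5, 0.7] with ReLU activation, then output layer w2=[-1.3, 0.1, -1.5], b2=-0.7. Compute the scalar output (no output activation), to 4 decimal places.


z1[0] = (1.1)·(-2) + (0.0)·(-2) + (-1.4)·(1) + 0.3 = -3.3
z1[1] = (-1.2)·(-2) + (-1.1)·(-2) + (0.2)·(1) + 0.5 = 5.3
z1[2] = (1.3)·(-2) + (-1.1)·(-2) + (-0.8)·(1) + 0.7 = -0.5
h = ReLU(z1) = [0.0, 5.3, 0.0]
output = (-1.3)·(0.0) + (0.1)·(5.3) + (-1.5)·(0.0) - 0.7 = -0.17

-0.17


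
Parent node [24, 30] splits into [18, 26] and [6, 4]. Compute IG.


Parent = [24, 30], H_parent = 0.9911
H_left = 0.976 (n=44), H_right = 0.971 (n=10)
H_children = (44/54)·0.976 + (10/54)·0.971 = 0.9751
IG = 0.9911 - 0.9751 = 0.016

0.016


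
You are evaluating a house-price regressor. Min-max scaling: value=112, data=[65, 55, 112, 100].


min=55, max=112
(112-55)/(112-55) = 57/57 = 1.0

1.0


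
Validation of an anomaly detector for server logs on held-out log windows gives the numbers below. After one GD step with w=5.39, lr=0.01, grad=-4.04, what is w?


w_new = w - α·∇
= 5.39 - 0.01·-4.04
= 5.39 + 0.0404
= 5.4304

5.4304


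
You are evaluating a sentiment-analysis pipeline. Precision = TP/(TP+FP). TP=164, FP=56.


Precision = TP/(TP+FP)
= 164/(164+56)
= 164/220 = 74.55%

74.55%


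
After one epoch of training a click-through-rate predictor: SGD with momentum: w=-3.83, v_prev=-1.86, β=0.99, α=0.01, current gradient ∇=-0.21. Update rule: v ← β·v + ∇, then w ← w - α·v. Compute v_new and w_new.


v_new = 0.99·-1.86 - 0.21 = -1.8414 - 0.21 = -2.0514
w_new = -3.83 - 0.01·-2.0514 = -3.83 + 0.020514 = -3.809486

v_new=-2.0514, w_new=-3.809486


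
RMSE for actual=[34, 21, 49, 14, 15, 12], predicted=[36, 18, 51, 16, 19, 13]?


MSE = 38/6 = 6.3333
RMSE = √(38/6) = 2.5166

2.5166


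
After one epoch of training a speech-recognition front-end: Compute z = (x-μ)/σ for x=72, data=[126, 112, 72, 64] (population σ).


μ = 93.5, σ = 26.1295
z = (72 - 93.5)/26.1295 = -0.8228

-0.8228


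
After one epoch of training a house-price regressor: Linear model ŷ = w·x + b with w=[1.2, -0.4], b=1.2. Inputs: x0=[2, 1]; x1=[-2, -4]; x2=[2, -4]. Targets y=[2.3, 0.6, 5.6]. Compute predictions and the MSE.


ŷ0 = (1.2)·(2) + (-0.4)·(1) + 1.2 = 3.2
ŷ1 = (1.2)·(-2) + (-0.4)·(-4) + 1.2 = 0.4
ŷ2 = (1.2)·(2) + (-0.4)·(-4) + 1.2 = 5.2
errors² = [0.81, 0.04, 0.16]
MSE = 1.0100/3 = 0.3367

0.3367


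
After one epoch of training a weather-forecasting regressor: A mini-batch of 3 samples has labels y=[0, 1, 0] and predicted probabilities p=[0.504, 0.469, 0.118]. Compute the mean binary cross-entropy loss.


L[0] = -ln(1-0.504) = -ln(0.496) = 0.7012
L[1] = -ln(0.469) = 0.7572
L[2] = -ln(1-0.118) = -ln(0.882) = 0.1256
mean = (0.7012 + 0.7572 + 0.1256)/3 = 0.528

0.528


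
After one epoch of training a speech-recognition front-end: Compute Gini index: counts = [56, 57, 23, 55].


Probabilities: [56/191, 57/191, 23/191, 55/191] ≈ [0.2932, 0.2984, 0.1204, 0.288]
Σpᵢ² = (3136 + 3249 + 529 + 3025)/191² = 9939/36481
Gini = 1 - Σpᵢ² = 1 - 9939/36481 = 0.7276

0.7276


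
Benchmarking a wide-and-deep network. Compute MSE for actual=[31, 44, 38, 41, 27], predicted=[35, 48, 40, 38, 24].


Squared errors: (31-35)²=16, (44-48)²=16, (38-40)²=4, (41-38)²=9, (27-24)²=9
Sum = 54
MSE = 54/5 = 54/5

54/5


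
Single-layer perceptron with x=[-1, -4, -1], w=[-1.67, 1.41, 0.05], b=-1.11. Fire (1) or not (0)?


z = (-1)·(-1.67) + (-4)·(1.41) + (-1)·(0.05) - 1.11
  = -5.13
step(z) = 0 (z<0)

0


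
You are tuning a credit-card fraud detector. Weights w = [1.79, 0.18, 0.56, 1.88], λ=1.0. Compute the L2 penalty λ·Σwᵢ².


‖w‖₂² = (1.79)² + (0.18)² + (0.56)² + (1.88)²
     = 3.2041 + 0.0324 + 0.3136 + 3.5344
     = 7.0845
λ·‖w‖₂² = 1.0·7.0845 = 7.0845

7.0845


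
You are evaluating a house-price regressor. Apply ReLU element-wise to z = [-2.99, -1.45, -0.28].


ReLU(-2.99) = max(0, -2.99) = 0.0
ReLU(-1.45) = max(0, -1.45) = 0.0
ReLU(-0.28) = max(0, -0.28) = 0.0
result = [0.0, 0.0, 0.0]

[0.0, 0.0, 0.0]


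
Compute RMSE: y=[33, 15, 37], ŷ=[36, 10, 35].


MSE = 38/3 = 12.6667
RMSE = √(38/3) = 3.559

3.559


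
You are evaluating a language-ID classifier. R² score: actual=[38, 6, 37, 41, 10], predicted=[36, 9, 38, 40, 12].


ȳ = 26.4
SS_res = Σ(y-ŷ)² = 19
SS_tot = Σ(y-ȳ)² = 1145.2
R² = 1 - SS_res/SS_tot = 1 - 0.0166 = 0.9834

0.9834


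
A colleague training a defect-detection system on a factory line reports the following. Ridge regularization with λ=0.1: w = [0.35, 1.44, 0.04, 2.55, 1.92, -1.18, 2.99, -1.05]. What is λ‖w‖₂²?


‖w‖₂² = (0.35)² + (1.44)² + (0.04)² + (2.55)² + (1.92)² + (-1.18)² + (2.99)² + (-1.05)²
     = 0.1225 + 2.0736 + 0.0016 + 6.5025 + 3.6864 + 1.3924 + 8.9401 + 1.1025
     = 23.8216
λ·‖w‖₂² = 0.1·23.8216 = 2.38216

2.38216


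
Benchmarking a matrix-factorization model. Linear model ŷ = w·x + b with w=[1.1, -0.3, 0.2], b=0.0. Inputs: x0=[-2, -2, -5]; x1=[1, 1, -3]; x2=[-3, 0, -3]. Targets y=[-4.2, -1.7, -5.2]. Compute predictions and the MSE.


ŷ0 = (1.1)·(-2) + (-0.3)·(-2) + (0.2)·(-5) + 0.0 = -2.6
ŷ1 = (1.1)·(1) + (-0.3)·(1) + (0.2)·(-3) + 0.0 = 0.2
ŷ2 = (1.1)·(-3) + (-0.3)·(0) + (0.2)·(-3) + 0.0 = -3.9
errors² = [2.56, 3.61, 1.69]
MSE = 7.8600/3 = 2.62

2.62


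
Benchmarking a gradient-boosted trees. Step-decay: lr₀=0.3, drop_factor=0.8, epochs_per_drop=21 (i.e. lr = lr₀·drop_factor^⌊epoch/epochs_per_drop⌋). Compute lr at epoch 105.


n_drops = ⌊105/21⌋ = 5
lr = 0.3·0.8^5 = 0.3·0.32768 = 0.098304

0.098304


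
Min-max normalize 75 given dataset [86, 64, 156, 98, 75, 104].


min=64, max=156
(75-64)/(156-64) = 11/92 = 0.1196

0.1196


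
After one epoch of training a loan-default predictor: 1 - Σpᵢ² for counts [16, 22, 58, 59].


Probabilities: [16/155, 22/155, 58/155, 59/155] ≈ [0.1032, 0.1419, 0.3742, 0.3806]
Σpᵢ² = (256 + 484 + 3364 + 3481)/155² = 7585/24025
Gini = 1 - Σpᵢ² = 1 - 7585/24025 = 0.6843

0.6843


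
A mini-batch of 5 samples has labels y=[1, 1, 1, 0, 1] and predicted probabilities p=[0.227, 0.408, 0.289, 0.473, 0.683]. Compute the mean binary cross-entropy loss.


L[0] = -ln(0.227) = 1.4828
L[1] = -ln(0.408) = 0.8965
L[2] = -ln(0.289) = 1.2413
L[3] = -ln(1-0.473) = -ln(0.527) = 0.6406
L[4] = -ln(0.683) = 0.3813
mean = (1.4828 + 0.8965 + 1.2413 + 0.6406 + 0.3813)/5 = 0.9285

0.9285


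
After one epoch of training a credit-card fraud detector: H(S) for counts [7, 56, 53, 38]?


Probabilities: [7/154, 56/154, 53/154, 38/154] ≈ [0.0455, 0.3636, 0.3442, 0.2468]
H = -((7/154)·log₂(7/154) + (56/154)·log₂(56/154) + (53/154)·log₂(53/154) + (38/154)·log₂(38/154))
  = 1.7612 bits

1.7612 bits


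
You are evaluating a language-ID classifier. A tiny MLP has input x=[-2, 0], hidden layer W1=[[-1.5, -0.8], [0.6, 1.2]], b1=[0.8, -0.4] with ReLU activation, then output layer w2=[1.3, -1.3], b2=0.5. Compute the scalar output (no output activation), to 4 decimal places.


z1[0] = (-1.5)·(-2) + (-0.8)·(0) + 0.8 = 3.8
z1[1] = (0.6)·(-2) + (1.2)·(0) - 0.4 = -1.6
h = ReLU(z1) = [3.8, 0.0]
output = (1.3)·(3.8) + (-1.3)·(0.0) + 0.5 = 5.44

5.44


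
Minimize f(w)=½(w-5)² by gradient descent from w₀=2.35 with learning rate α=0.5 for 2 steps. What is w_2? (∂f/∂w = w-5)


step 1: grad = 2.35-5 = -2.65; w = 2.35 - 0.5·(-2.65) = 3.675
step 2: grad = 3.675-5 = -1.325; w = 3.675 - 0.5·(-1.325) = 4.3375

4.3375


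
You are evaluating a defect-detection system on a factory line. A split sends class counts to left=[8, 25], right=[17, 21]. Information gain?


Parent = [25, 46], H_parent = 0.9359
H_left = 0.799 (n=33), H_right = 0.992 (n=38)
H_children = (33/71)·0.799 + (38/71)·0.992 = 0.9023
IG = 0.9359 - 0.9023 = 0.0336

0.0336


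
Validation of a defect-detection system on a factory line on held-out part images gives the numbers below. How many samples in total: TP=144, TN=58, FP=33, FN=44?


Total = TP + TN + FP + FN
= 144 + 58 + 33 + 44
= 279
(Predicted positive: 177, predicted negative: 102)

279


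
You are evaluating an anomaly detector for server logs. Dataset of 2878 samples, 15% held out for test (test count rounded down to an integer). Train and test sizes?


Test = ⌊2878·15/100⌋ = 431
Train = 2878 - 431 = 2447

Train: 2447, Test: 431


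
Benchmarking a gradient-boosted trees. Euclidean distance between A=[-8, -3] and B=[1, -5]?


d = √((-8-1)² + (-3+ 5)²)
  = √(81 + 4)
  = √85 = 9.2195

9.2195


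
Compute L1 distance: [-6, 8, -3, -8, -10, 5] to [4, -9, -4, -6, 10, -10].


d = |-6-4| + |8+ 9| + |-3+ 4| + |-8+ 6| + |-10-10| + |5+ 10|
  = 10 + 17 + 1 + 2 + 20 + 15
  = 65

65


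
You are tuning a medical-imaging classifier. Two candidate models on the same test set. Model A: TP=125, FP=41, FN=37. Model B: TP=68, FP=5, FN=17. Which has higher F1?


Model A: P=125/166=0.753, R=125/162=0.7716, F1=2PR/(P+R)=2TP/(2TP+FP+FN)=250/328=0.7622
Model B: P=68/73=0.9315, R=68/85=0.8, F1=2PR/(P+R)=2TP/(2TP+FP+FN)=136/158=0.8608
0.7622 < 0.8608 → Model B

Model B


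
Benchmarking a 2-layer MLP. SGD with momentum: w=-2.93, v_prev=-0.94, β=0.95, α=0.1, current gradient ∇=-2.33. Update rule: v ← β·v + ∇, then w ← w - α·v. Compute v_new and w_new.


v_new = 0.95·-0.94 - 2.33 = -0.893 - 2.33 = -3.223
w_new = -2.93 - 0.1·-3.223 = -2.93 + 0.3223 = -2.6077

v_new=-3.223, w_new=-2.6077


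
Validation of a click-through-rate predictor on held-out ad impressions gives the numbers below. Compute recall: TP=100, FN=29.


Recall = TP/(TP+FN)
= 100/(100+29)
= 100/129 = 77.52%

77.52%


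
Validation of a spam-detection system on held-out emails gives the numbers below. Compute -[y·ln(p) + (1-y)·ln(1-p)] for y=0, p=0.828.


BCE = -[y·ln(p) + (1-y)·ln(1-p)]
= -0 - 1·ln(1-0.828)
= -ln(0.172) = 1.7603

1.7603


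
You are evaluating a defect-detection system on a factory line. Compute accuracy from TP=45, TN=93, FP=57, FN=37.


Accuracy = (TP+TN)/(TP+TN+FP+FN)
= (45+93)/(232)
= 138/232 = 59.48%

59.48%


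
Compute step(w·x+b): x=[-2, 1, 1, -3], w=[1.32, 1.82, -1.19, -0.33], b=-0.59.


z = (-2)·(1.32) + (1)·(1.82) + (1)·(-1.19) + (-3)·(-0.33) - 0.59
  = -1.61
step(z) = 0 (z<0)

0


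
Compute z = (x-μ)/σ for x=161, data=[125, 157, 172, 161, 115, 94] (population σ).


μ = 137.3333, σ = 27.9205
z = (161 - 137.3333)/27.9205 = 0.8476

0.8476


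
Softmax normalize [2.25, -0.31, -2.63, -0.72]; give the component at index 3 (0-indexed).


Exponentials: e^2.25=9.4877, e^-0.31=0.7334, e^-2.63=0.0721, e^-0.72=0.4868
Sum = 10.78
Softmax = [0.8801, 0.068, 0.0067, 0.0452]
p[3] = 0.4868/10.78 = 0.0452

0.0452


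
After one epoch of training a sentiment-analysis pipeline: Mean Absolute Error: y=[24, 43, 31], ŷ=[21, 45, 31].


Absolute errors: |24-21|=3, |43-45|=2, |31-31|=0
Sum = 5
MAE = 5/3 = 5/3

5/3


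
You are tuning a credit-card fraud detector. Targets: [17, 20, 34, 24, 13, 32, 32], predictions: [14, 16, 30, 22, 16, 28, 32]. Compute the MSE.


Squared errors: (17-14)²=9, (20-16)²=16, (34-30)²=16, (24-22)²=4, (13-16)²=9, (32-28)²=16, (32-32)²=0
Sum = 70
MSE = 70/7 = 10

10


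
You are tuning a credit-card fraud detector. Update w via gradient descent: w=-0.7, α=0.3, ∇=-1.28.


w_new = w - α·∇
= -0.7 - 0.3·-1.28
= -0.7 + 0.384
= -0.316

-0.316


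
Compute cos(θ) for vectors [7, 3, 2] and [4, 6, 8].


A·B = 7·4 + 3·6 + 2·8 = 62
‖A‖ = √62 = 7.874, ‖B‖ = √116 = 10.7703
cos = 62/(√62·√116) = 62/√7192 = 0.7311

0.7311


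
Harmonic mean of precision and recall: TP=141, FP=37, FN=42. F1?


Precision = 141/178 = 0.7921
Recall = 141/183 = 0.7705
F1 = 2·P·R/(P+R) = 2·TP/(2·TP+FP+FN) = 282/(282+37+42) = 282/361 = 0.7812

0.7812


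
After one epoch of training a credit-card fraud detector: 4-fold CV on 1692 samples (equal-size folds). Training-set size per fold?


Fold size = 1692/4 = 423
Training per fold = 1692 - 423 = 1269

1269


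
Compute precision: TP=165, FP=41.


Precision = TP/(TP+FP)
= 165/(165+41)
= 165/206 = 80.1%

80.1%


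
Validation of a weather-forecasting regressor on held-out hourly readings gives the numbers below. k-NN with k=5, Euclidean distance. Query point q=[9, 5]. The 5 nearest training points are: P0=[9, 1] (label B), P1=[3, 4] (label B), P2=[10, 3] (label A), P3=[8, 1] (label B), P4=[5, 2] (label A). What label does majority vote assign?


d(q,P0) = 4.0  (label B)
d(q,P1) = 6.0828  (label B)
d(q,P2) = 2.2361  (label A)
d(q,P3) = 4.1231  (label B)
d(q,P4) = 5.0  (label A)
Votes: A=2, B=3
Majority → B

B


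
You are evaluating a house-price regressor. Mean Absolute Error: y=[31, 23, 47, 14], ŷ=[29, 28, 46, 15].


Absolute errors: |31-29|=2, |23-28|=5, |47-46|=1, |14-15|=1
Sum = 9
MAE = 9/4 = 9/4

9/4


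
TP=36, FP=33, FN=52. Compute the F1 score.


Precision = 36/69 = 0.5217
Recall = 36/88 = 0.4091
F1 = 2·P·R/(P+R) = 2·TP/(2·TP+FP+FN) = 72/(72+33+52) = 72/157 = 0.4586

0.4586


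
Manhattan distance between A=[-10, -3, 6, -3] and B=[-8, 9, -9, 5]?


d = |-10+ 8| + |-3-9| + |6+ 9| + |-3-5|
  = 2 + 12 + 15 + 8
  = 37

37


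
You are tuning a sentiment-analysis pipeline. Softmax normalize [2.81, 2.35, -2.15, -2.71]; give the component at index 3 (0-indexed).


Exponentials: e^2.81=16.6099, e^2.35=10.4856, e^-2.15=0.1165, e^-2.71=0.0665
Sum = 27.2785
Softmax = [0.6089, 0.3844, 0.0043, 0.0024]
p[3] = 0.0665/27.2785 = 0.0024

0.0024


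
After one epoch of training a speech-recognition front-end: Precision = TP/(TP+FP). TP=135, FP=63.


Precision = TP/(TP+FP)
= 135/(135+63)
= 135/198 = 68.18%

68.18%


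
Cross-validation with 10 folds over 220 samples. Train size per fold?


Fold size = 220/10 = 22
Training per fold = 220 - 22 = 198

198


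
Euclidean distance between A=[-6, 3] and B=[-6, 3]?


d = √((-6+ 6)² + (3-3)²)
  = √(0 + 0)
  = √0 = 0.0

0.0


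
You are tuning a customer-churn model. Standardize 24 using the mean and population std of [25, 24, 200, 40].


μ = 72.25, σ = 74.0283
z = (24 - 72.25)/74.0283 = -0.6518

-0.6518


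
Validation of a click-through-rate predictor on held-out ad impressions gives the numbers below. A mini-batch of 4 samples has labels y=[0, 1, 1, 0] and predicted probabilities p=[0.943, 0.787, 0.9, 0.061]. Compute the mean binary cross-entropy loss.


L[0] = -ln(1-0.943) = -ln(0.057) = 2.8647
L[1] = -ln(0.787) = 0.2395
L[2] = -ln(0.9) = 0.1054
L[3] = -ln(1-0.061) = -ln(0.939) = 0.0629
mean = (2.8647 + 0.2395 + 0.1054 + 0.0629)/4 = 0.8181

0.8181


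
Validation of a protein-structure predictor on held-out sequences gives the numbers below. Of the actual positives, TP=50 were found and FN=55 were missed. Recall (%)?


Recall = TP/(TP+FN)
= 50/(50+55)
= 50/105 = 47.62%

47.62%


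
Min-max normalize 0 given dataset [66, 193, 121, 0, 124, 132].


min=0, max=193
(0-0)/(193-0) = 0/193 = 0.0

0.0


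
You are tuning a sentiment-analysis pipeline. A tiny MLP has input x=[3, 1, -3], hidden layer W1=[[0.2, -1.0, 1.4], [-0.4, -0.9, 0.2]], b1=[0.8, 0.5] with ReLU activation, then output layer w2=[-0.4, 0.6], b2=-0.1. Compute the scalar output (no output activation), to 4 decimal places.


z1[0] = (0.2)·(3) + (-1.0)·(1) + (1.4)·(-3) + 0.8 = -3.8
z1[1] = (-0.4)·(3) + (-0.9)·(1) + (0.2)·(-3) + 0.5 = -2.2
h = ReLU(z1) = [0.0, 0.0]
output = (-0.4)·(0.0) + (0.6)·(0.0) - 0.1 = -0.1

-0.1


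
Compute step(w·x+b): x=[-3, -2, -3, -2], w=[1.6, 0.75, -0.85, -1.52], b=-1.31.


z = (-3)·(1.6) + (-2)·(0.75) + (-3)·(-0.85) + (-2)·(-1.52) - 1.31
  = -2.02
step(z) = 0 (z<0)

0


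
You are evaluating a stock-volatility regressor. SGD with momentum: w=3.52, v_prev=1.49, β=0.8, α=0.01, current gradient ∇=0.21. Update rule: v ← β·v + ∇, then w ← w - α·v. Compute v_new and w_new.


v_new = 0.8·1.49 + 0.21 = 1.192 + 0.21 = 1.402
w_new = 3.52 - 0.01·1.402 = 3.52 - 0.01402 = 3.50598

v_new=1.402, w_new=3.50598


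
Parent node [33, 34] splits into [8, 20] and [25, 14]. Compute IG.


Parent = [33, 34], H_parent = 0.9998
H_left = 0.8631 (n=28), H_right = 0.9418 (n=39)
H_children = (28/67)·0.8631 + (39/67)·0.9418 = 0.9089
IG = 0.9998 - 0.9089 = 0.0909

0.0909


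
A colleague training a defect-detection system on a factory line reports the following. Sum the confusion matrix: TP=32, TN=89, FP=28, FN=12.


Total = TP + TN + FP + FN
= 32 + 89 + 28 + 12
= 161
(Predicted positive: 60, predicted negative: 101)

161


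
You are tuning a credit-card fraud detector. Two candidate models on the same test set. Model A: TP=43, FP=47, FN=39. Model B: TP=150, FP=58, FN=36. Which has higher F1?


Model A: P=43/90=0.4778, R=43/82=0.5244, F1=2PR/(P+R)=2TP/(2TP+FP+FN)=86/172=0.5
Model B: P=150/208=0.7212, R=150/186=0.8065, F1=2PR/(P+R)=2TP/(2TP+FP+FN)=300/394=0.7614
0.5 < 0.7614 → Model B

Model B


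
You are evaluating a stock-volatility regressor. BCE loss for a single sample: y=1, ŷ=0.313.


BCE = -[y·ln(p) + (1-y)·ln(1-p)]
= -1·ln(0.313) - 0
= -ln(0.313) = 1.1616

1.1616


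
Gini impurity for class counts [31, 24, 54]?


Probabilities: [31/109, 24/109, 54/109] ≈ [0.2844, 0.2202, 0.4954]
Σpᵢ² = (961 + 576 + 2916)/109² = 4453/11881
Gini = 1 - Σpᵢ² = 1 - 4453/11881 = 0.6252

0.6252


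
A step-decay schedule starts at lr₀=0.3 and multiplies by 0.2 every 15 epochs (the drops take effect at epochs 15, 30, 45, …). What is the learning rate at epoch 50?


n_drops = ⌊50/15⌋ = 3
lr = 0.3·0.2^3 = 0.3·0.008 = 0.0024

0.0024


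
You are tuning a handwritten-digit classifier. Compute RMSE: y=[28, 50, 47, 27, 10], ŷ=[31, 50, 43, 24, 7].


MSE = 43/5 = 8.6
RMSE = √(43/5) = 2.9326

2.9326


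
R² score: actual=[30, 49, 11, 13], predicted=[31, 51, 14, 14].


ȳ = 25.75
SS_res = Σ(y-ŷ)² = 15
SS_tot = Σ(y-ȳ)² = 938.75
R² = 1 - SS_res/SS_tot = 1 - 0.016 = 0.984

0.984


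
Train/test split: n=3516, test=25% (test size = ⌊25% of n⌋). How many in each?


Test = ⌊3516·25/100⌋ = 879
Train = 3516 - 879 = 2637

Train: 2637, Test: 879


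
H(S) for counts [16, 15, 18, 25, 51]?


Probabilities: [16/125, 15/125, 18/125, 25/125, 51/125] ≈ [0.128, 0.12, 0.144, 0.2, 0.408]
H = -((16/125)·log₂(16/125) + (15/125)·log₂(15/125) + (18/125)·log₂(18/125) + (25/125)·log₂(25/125) + (51/125)·log₂(51/125))
  = 2.1414 bits

2.1414 bits


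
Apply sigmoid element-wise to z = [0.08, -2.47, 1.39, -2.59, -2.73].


σ(0.08) = 1/(1+e^-0.08) = 0.52
σ(-2.47) = 1/(1+e^2.47) = 0.078
σ(1.39) = 1/(1+e^-1.39) = 0.8006
σ(-2.59) = 1/(1+e^2.59) = 0.0698
σ(-2.73) = 1/(1+e^2.73) = 0.0612
result = [0.52, 0.078, 0.8006, 0.0698, 0.0612]

[0.52, 0.078, 0.8006, 0.0698, 0.0612]


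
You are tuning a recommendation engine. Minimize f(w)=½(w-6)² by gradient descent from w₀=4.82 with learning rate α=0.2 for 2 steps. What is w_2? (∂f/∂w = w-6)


step 1: grad = 4.82-6 = -1.18; w = 4.82 - 0.2·(-1.18) = 5.056
step 2: grad = 5.056-6 = -0.944; w = 5.056 - 0.2·(-0.944) = 5.2448

5.2448


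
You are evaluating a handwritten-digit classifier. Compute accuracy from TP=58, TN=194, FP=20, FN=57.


Accuracy = (TP+TN)/(TP+TN+FP+FN)
= (58+194)/(329)
= 252/329 = 76.6%

76.6%


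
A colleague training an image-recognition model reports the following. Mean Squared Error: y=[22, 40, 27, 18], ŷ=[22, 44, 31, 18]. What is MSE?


Squared errors: (22-22)²=0, (40-44)²=16, (27-31)²=16, (18-18)²=0
Sum = 32
MSE = 32/4 = 8

8


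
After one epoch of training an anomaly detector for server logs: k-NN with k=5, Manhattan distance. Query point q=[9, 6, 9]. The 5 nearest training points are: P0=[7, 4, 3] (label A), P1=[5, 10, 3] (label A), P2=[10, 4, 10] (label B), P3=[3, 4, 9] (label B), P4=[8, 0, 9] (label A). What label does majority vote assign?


d(q,P0) = 10  (label A)
d(q,P1) = 14  (label A)
d(q,P2) = 4  (label B)
d(q,P3) = 8  (label B)
d(q,P4) = 7  (label A)
Votes: A=3, B=2
Majority → A

A


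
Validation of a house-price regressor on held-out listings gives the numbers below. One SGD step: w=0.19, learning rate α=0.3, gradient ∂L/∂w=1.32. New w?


w_new = w - α·∇
= 0.19 - 0.3·1.32
= 0.19 - 0.396
= -0.206

-0.206


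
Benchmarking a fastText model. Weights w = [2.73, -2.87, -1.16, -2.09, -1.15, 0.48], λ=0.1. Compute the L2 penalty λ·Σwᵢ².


‖w‖₂² = (2.73)² + (-2.87)² + (-1.16)² + (-2.09)² + (-1.15)² + (0.48)²
     = 7.4529 + 8.2369 + 1.3456 + 4.3681 + 1.3225 + 0.2304
     = 22.9564
λ·‖w‖₂² = 0.1·22.9564 = 2.29564

2.29564


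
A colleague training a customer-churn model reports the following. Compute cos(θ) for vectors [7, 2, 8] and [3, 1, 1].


A·B = 7·3 + 2·1 + 8·1 = 31
‖A‖ = √117 = 10.8167, ‖B‖ = √11 = 3.3166
cos = 31/(√117·√11) = 31/√1287 = 0.8641

0.8641


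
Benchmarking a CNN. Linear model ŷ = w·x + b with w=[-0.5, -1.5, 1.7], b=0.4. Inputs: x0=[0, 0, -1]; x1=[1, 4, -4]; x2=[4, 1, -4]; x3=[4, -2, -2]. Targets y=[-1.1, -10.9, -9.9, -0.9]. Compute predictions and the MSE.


ŷ0 = (-0.5)·(0) + (-1.5)·(0) + (1.7)·(-1) + 0.4 = -1.3
ŷ1 = (-0.5)·(1) + (-1.5)·(4) + (1.7)·(-4) + 0.4 = -12.9
ŷ2 = (-0.5)·(4) + (-1.5)·(1) + (1.7)·(-4) + 0.4 = -9.9
ŷ3 = (-0.5)·(4) + (-1.5)·(-2) + (1.7)·(-2) + 0.4 = -2.0
errors² = [0.04, 4.0, 0.0, 1.21]
MSE = 5.2500/4 = 1.3125

1.3125


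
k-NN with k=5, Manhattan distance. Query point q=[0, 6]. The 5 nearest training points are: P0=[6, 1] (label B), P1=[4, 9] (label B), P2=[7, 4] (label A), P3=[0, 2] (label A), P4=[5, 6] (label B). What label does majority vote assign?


d(q,P0) = 11  (label B)
d(q,P1) = 7  (label B)
d(q,P2) = 9  (label A)
d(q,P3) = 4  (label A)
d(q,P4) = 5  (label B)
Votes: A=2, B=3
Majority → B

B


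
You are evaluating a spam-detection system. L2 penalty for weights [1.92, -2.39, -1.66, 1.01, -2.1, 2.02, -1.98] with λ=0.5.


‖w‖₂² = (1.92)² + (-2.39)² + (-1.66)² + (1.01)² + (-2.1)² + (2.02)² + (-1.98)²
     = 3.6864 + 5.7121 + 2.7556 + 1.0201 + 4.41 + 4.0804 + 3.9204
     = 25.585
λ·‖w‖₂² = 0.5·25.585 = 12.7925

12.7925


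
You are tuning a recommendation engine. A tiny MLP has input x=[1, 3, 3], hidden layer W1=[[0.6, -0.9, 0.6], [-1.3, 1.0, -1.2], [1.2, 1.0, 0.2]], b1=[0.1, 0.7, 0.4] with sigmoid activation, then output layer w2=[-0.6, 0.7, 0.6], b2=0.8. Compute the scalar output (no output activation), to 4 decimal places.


z1[0] = (0.6)·(1) + (-0.9)·(3) + (0.6)·(3) + 0.1 = -0.2
z1[1] = (-1.3)·(1) + (1.0)·(3) + (-1.2)·(3) + 0.7 = -1.2
z1[2] = (1.2)·(1) + (1.0)·(3) + (0.2)·(3) + 0.4 = 5.2
h = sigmoid(z1) = [0.4502, 0.2315, 0.9945]
output = (-0.6)·(0.4502) + (0.7)·(0.2315) + (0.6)·(0.9945) + 0.8 = 1.2886

1.2886


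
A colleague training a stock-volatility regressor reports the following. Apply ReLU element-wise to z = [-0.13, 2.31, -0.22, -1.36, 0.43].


ReLU(-0.13) = max(0, -0.13) = 0.0
ReLU(2.31) = max(0, 2.31) = 2.31
ReLU(-0.22) = max(0, -0.22) = 0.0
ReLU(-1.36) = max(0, -1.36) = 0.0
ReLU(0.43) = max(0, 0.43) = 0.43
result = [0.0, 2.31, 0.0, 0.0, 0.43]

[0.0, 2.31, 0.0, 0.0, 0.43]


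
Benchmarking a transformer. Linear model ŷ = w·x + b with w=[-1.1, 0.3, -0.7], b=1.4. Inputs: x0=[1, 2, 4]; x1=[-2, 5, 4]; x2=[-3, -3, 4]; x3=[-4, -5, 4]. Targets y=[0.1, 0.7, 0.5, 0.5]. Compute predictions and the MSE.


ŷ0 = (-1.1)·(1) + (0.3)·(2) + (-0.7)·(4) + 1.4 = -1.9
ŷ1 = (-1.1)·(-2) + (0.3)·(5) + (-0.7)·(4) + 1.4 = 2.3
ŷ2 = (-1.1)·(-3) + (0.3)·(-3) + (-0.7)·(4) + 1.4 = 1.0
ŷ3 = (-1.1)·(-4) + (0.3)·(-5) + (-0.7)·(4) + 1.4 = 1.5
errors² = [4.0, 2.56, 0.25, 1.0]
MSE = 7.8100/4 = 1.9525

1.9525


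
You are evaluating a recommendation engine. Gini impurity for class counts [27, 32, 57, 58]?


Probabilities: [27/174, 32/174, 57/174, 58/174] ≈ [0.1552, 0.1839, 0.3276, 0.3333]
Σpᵢ² = (729 + 1024 + 3249 + 3364)/174² = 8366/30276
Gini = 1 - Σpᵢ² = 1 - 8366/30276 = 0.7237

0.7237


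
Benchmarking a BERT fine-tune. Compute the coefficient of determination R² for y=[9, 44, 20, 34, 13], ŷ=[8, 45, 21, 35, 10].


ȳ = 24
SS_res = Σ(y-ŷ)² = 13
SS_tot = Σ(y-ȳ)² = 862
R² = 1 - SS_res/SS_tot = 1 - 0.0151 = 0.9849

0.9849


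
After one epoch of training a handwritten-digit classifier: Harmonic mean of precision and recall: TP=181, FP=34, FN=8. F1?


Precision = 181/215 = 0.8419
Recall = 181/189 = 0.9577
F1 = 2·P·R/(P+R) = 2·TP/(2·TP+FP+FN) = 362/(362+34+8) = 362/404 = 0.896

0.896


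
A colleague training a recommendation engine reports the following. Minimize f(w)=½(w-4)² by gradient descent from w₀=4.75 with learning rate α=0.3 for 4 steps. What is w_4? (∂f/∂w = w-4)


step 1: grad = 4.75-4 = 0.75; w = 4.75 - 0.3·(0.75) = 4.525
step 2: grad = 4.525-4 = 0.525; w = 4.525 - 0.3·(0.525) = 4.3675
step 3: grad = 4.3675-4 = 0.3675; w = 4.3675 - 0.3·(0.3675) = 4.25725
step 4: grad = 4.25725-4 = 0.25725; w = 4.25725 - 0.3·(0.25725) = 4.180075

4.180075


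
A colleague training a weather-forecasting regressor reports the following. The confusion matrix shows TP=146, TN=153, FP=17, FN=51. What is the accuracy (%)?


Accuracy = (TP+TN)/(TP+TN+FP+FN)
= (146+153)/(367)
= 299/367 = 81.47%

81.47%


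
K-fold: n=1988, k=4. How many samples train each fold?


Fold size = 1988/4 = 497
Training per fold = 1988 - 497 = 1491

1491


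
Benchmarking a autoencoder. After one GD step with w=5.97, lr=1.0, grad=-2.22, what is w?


w_new = w - α·∇
= 5.97 - 1.0·-2.22
= 5.97 + 2.22
= 8.19

8.19


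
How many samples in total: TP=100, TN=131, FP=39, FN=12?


Total = TP + TN + FP + FN
= 100 + 131 + 39 + 12
= 282
(Predicted positive: 139, predicted negative: 143)

282


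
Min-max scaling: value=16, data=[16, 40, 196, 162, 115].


min=16, max=196
(16-16)/(196-16) = 0/180 = 0.0

0.0


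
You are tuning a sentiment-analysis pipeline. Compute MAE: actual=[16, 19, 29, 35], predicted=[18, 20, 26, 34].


Absolute errors: |16-18|=2, |19-20|=1, |29-26|=3, |35-34|=1
Sum = 7
MAE = 7/4 = 7/4

7/4


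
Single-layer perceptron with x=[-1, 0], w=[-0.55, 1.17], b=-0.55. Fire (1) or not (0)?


z = (-1)·(-0.55) + (0)·(1.17) - 0.55
  = 0.0
step(z) = 1 (z≥0)

1


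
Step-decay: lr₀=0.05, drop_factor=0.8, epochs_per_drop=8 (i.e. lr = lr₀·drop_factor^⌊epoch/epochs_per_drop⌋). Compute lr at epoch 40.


n_drops = ⌊40/8⌋ = 5
lr = 0.05·0.8^5 = 0.05·0.32768 = 0.016384

0.016384


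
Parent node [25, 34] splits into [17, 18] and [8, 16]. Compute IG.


Parent = [25, 34], H_parent = 0.9831
H_left = 0.9994 (n=35), H_right = 0.9183 (n=24)
H_children = (35/59)·0.9994 + (24/59)·0.9183 = 0.9664
IG = 0.9831 - 0.9664 = 0.0167

0.0167


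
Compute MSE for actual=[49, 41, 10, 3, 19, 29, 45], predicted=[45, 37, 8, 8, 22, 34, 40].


Squared errors: (49-45)²=16, (41-37)²=16, (10-8)²=4, (3-8)²=25, (19-22)²=9, (29-34)²=25, (45-40)²=25
Sum = 120
MSE = 120/7 = 120/7

120/7


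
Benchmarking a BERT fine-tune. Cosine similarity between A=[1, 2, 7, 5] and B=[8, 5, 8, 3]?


A·B = 1·8 + 2·5 + 7·8 + 5·3 = 89
‖A‖ = √79 = 8.8882, ‖B‖ = √162 = 12.7279
cos = 89/(√79·√162) = 89/√12798 = 0.7867

0.7867


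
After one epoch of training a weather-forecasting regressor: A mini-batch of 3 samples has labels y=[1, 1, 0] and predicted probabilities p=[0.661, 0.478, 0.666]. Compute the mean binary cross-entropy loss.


L[0] = -ln(0.661) = 0.414
L[1] = -ln(0.478) = 0.7381
L[2] = -ln(1-0.666) = -ln(0.334) = 1.0966
mean = (0.414 + 0.7381 + 1.0966)/3 = 0.7496

0.7496


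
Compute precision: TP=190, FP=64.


Precision = TP/(TP+FP)
= 190/(190+64)
= 190/254 = 74.8%

74.8%


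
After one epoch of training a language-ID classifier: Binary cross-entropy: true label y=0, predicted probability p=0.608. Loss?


BCE = -[y·ln(p) + (1-y)·ln(1-p)]
= -0 - 1·ln(1-0.608)
= -ln(0.392) = 0.9365

0.9365


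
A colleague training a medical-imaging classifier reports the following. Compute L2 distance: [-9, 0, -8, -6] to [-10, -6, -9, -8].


d = √((-9+ 10)² + (0+ 6)² + (-8+ 9)² + (-6+ 8)²)
  = √(1 + 36 + 1 + 4)
  = √42 = 6.4807

6.4807


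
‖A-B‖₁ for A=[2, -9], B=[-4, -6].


d = |2+ 4| + |-9+ 6|
  = 6 + 3
  = 9

9


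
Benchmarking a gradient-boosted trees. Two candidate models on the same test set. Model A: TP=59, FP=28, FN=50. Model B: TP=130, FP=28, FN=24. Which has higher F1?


Model A: P=59/87=0.6782, R=59/109=0.5413, F1=2PR/(P+R)=2TP/(2TP+FP+FN)=118/196=0.602
Model B: P=130/158=0.8228, R=130/154=0.8442, F1=2PR/(P+R)=2TP/(2TP+FP+FN)=260/312=0.8333
0.602 < 0.8333 → Model B

Model B


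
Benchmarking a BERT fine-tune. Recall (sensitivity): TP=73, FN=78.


Recall = TP/(TP+FN)
= 73/(73+78)
= 73/151 = 48.34%

48.34%


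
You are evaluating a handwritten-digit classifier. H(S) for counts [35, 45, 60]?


Probabilities: [35/140, 45/140, 60/140] ≈ [0.25, 0.3214, 0.4286]
H = -((35/140)·log₂(35/140) + (45/140)·log₂(45/140) + (60/140)·log₂(60/140))
  = 1.5502 bits

1.5502 bits


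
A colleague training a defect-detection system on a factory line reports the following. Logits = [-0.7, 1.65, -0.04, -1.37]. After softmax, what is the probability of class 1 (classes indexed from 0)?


Exponentials: e^-0.7=0.4966, e^1.65=5.207, e^-0.04=0.9608, e^-1.37=0.2541
Sum = 6.9185
Softmax = [0.0718, 0.7526, 0.1389, 0.0367]
p[1] = 5.207/6.9185 = 0.7526

0.7526


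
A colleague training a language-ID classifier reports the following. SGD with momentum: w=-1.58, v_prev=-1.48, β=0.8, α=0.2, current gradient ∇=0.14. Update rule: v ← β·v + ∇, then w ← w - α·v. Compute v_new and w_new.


v_new = 0.8·-1.48 + 0.14 = -1.184 + 0.14 = -1.044
w_new = -1.58 - 0.2·-1.044 = -1.58 + 0.2088 = -1.3712

v_new=-1.044, w_new=-1.3712


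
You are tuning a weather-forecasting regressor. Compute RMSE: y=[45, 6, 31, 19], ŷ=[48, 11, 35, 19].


MSE = 50/4 = 12.5
RMSE = √(50/4) = 3.5355

3.5355


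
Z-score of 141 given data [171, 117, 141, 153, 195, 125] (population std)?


μ = 150.3333, σ = 26.675
z = (141 - 150.3333)/26.675 = -0.3499

-0.3499


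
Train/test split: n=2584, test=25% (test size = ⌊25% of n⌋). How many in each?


Test = ⌊2584·25/100⌋ = 646
Train = 2584 - 646 = 1938

Train: 1938, Test: 646


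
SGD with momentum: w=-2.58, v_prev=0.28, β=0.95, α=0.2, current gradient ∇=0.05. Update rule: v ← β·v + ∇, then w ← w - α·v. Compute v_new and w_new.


v_new = 0.95·0.28 + 0.05 = 0.266 + 0.05 = 0.316
w_new = -2.58 - 0.2·0.316 = -2.58 - 0.0632 = -2.6432

v_new=0.316, w_new=-2.6432


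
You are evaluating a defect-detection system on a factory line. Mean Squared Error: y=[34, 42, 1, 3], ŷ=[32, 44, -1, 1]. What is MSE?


Squared errors: (34-32)²=4, (42-44)²=4, (1+ 1)²=4, (3-1)²=4
Sum = 16
MSE = 16/4 = 4

4


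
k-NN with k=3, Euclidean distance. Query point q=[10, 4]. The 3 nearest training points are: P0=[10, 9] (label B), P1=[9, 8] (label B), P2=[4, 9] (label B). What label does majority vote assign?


d(q,P0) = 5.0  (label B)
d(q,P1) = 4.1231  (label B)
d(q,P2) = 7.8102  (label B)
Votes: A=0, B=3
Majority → B

B


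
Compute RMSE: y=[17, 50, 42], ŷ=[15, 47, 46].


MSE = 29/3 = 9.6667
RMSE = √(29/3) = 3.1091

3.1091


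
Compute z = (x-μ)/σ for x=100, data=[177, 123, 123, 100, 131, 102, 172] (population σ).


μ = 132.5714, σ = 28.56
z = (100 - 132.5714)/28.56 = -1.1405

-1.1405


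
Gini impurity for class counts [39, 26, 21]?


Probabilities: [39/86, 26/86, 21/86] ≈ [0.4535, 0.3023, 0.2442]
Σpᵢ² = (1521 + 676 + 441)/86² = 2638/7396
Gini = 1 - Σpᵢ² = 1 - 2638/7396 = 0.6433

0.6433


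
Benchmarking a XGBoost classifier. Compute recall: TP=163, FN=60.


Recall = TP/(TP+FN)
= 163/(163+60)
= 163/223 = 73.09%

73.09%


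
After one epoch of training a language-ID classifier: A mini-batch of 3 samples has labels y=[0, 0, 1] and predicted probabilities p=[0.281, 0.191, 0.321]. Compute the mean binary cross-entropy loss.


L[0] = -ln(1-0.281) = -ln(0.719) = 0.3299
L[1] = -ln(1-0.191) = -ln(0.809) = 0.212
L[2] = -ln(0.321) = 1.1363
mean = (0.3299 + 0.212 + 1.1363)/3 = 0.5594

0.5594


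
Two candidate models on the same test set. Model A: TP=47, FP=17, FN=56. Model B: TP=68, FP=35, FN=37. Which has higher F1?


Model A: P=47/64=0.7344, R=47/103=0.4563, F1=2PR/(P+R)=2TP/(2TP+FP+FN)=94/167=0.5629
Model B: P=68/103=0.6602, R=68/105=0.6476, F1=2PR/(P+R)=2TP/(2TP+FP+FN)=136/208=0.6538
0.5629 < 0.6538 → Model B

Model B


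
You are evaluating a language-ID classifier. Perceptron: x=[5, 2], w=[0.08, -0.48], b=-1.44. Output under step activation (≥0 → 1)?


z = (5)·(0.08) + (2)·(-0.48) - 1.44
  = -2.0
step(z) = 0 (z<0)

0


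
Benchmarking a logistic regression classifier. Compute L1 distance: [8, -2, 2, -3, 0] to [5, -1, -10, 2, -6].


d = |8-5| + |-2+ 1| + |2+ 10| + |-3-2| + |0+ 6|
  = 3 + 1 + 12 + 5 + 6
  = 27

27


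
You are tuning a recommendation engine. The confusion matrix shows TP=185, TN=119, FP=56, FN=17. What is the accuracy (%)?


Accuracy = (TP+TN)/(TP+TN+FP+FN)
= (185+119)/(377)
= 304/377 = 80.64%

80.64%


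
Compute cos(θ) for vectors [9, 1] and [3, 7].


A·B = 9·3 + 1·7 = 34
‖A‖ = √82 = 9.0554, ‖B‖ = √58 = 7.6158
cos = 34/(√82·√58) = 34/√4756 = 0.493

0.493


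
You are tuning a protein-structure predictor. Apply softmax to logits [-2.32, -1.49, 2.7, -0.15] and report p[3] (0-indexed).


Exponentials: e^-2.32=0.0983, e^-1.49=0.2254, e^2.7=14.8797, e^-0.15=0.8607
Sum = 16.0641
Softmax = [0.0061, 0.014, 0.9263, 0.0536]
p[3] = 0.8607/16.0641 = 0.0536

0.0536


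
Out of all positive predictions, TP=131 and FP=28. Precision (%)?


Precision = TP/(TP+FP)
= 131/(131+28)
= 131/159 = 82.39%

82.39%


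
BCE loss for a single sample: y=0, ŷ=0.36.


BCE = -[y·ln(p) + (1-y)·ln(1-p)]
= -0 - 1·ln(1-0.36)
= -ln(0.64) = 0.4463

0.4463


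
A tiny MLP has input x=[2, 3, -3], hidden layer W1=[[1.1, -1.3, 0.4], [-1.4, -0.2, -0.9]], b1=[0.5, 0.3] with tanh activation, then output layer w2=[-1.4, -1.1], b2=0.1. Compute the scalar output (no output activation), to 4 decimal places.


z1[0] = (1.1)·(2) + (-1.3)·(3) + (0.4)·(-3) + 0.5 = -2.4
z1[1] = (-1.4)·(2) + (-0.2)·(3) + (-0.9)·(-3) + 0.3 = -0.4
h = tanh(z1) = [-0.9837, -0.3799]
output = (-1.4)·(-0.9837) + (-1.1)·(-0.3799) + 0.1 = 1.8951

1.8951


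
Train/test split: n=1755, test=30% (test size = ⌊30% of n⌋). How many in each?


Test = ⌊1755·30/100⌋ = 526
Train = 1755 - 526 = 1229

Train: 1229, Test: 526


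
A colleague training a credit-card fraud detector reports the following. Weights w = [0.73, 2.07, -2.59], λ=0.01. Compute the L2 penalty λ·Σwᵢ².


‖w‖₂² = (0.73)² + (2.07)² + (-2.59)²
     = 0.5329 + 4.2849 + 6.7081
     = 11.5259
λ·‖w‖₂² = 0.01·11.5259 = 0.115259

0.115259


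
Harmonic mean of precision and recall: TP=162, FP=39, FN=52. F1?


Precision = 162/201 = 0.806
Recall = 162/214 = 0.757
F1 = 2·P·R/(P+R) = 2·TP/(2·TP+FP+FN) = 324/(324+39+52) = 324/415 = 0.7807

0.7807


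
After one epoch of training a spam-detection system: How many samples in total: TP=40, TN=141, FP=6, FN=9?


Total = TP + TN + FP + FN
= 40 + 141 + 6 + 9
= 196
(Predicted positive: 46, predicted negative: 150)

196


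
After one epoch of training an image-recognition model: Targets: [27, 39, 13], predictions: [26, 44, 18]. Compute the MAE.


Absolute errors: |27-26|=1, |39-44|=5, |13-18|=5
Sum = 11
MAE = 11/3 = 11/3

11/3


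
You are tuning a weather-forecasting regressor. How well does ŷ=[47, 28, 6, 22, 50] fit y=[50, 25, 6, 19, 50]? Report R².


ȳ = 30
SS_res = Σ(y-ŷ)² = 27
SS_tot = Σ(y-ȳ)² = 1522
R² = 1 - SS_res/SS_tot = 1 - 0.0177 = 0.9823

0.9823


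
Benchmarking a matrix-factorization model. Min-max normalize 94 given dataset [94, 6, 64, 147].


min=6, max=147
(94-6)/(147-6) = 88/141 = 0.6241

0.6241


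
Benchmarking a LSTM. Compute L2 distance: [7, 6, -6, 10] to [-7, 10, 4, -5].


d = √((7+ 7)² + (6-10)² + (-6-4)² + (10+ 5)²)
  = √(196 + 16 + 100 + 225)
  = √537 = 23.1733

23.1733


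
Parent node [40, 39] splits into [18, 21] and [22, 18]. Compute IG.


Parent = [40, 39], H_parent = 0.9999
H_left = 0.9957 (n=39), H_right = 0.9928 (n=40)
H_children = (39/79)·0.9957 + (40/79)·0.9928 = 0.9942
IG = 0.9999 - 0.9942 = 0.0057

0.0057


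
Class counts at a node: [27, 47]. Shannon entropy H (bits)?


Probabilities: [27/74, 47/74] ≈ [0.3649, 0.6351]
H = -((27/74)·log₂(27/74) + (47/74)·log₂(47/74))
  = 0.9466 bits

0.9466 bits


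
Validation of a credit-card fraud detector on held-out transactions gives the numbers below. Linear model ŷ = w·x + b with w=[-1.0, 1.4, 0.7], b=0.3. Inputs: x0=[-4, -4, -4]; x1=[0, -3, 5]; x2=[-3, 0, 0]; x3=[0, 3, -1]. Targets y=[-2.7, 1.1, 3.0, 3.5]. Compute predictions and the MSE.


ŷ0 = (-1.0)·(-4) + (1.4)·(-4) + (0.7)·(-4) + 0.3 = -4.1
ŷ1 = (-1.0)·(0) + (1.4)·(-3) + (0.7)·(5) + 0.3 = -0.4
ŷ2 = (-1.0)·(-3) + (1.4)·(0) + (0.7)·(0) + 0.3 = 3.3
ŷ3 = (-1.0)·(0) + (1.4)·(3) + (0.7)·(-1) + 0.3 = 3.8
errors² = [1.96, 2.25, 0.09, 0.09]
MSE = 4.3900/4 = 1.0975

1.0975


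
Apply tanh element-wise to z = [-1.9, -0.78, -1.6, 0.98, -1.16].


tanh(-1.9) = -0.9562
tanh(-0.78) = -0.6527
tanh(-1.6) = -0.9217
tanh(0.98) = 0.7531
tanh(-1.16) = -0.821
result = [-0.9562, -0.6527, -0.9217, 0.7531, -0.821]

[-0.9562, -0.6527, -0.9217, 0.7531, -0.821]


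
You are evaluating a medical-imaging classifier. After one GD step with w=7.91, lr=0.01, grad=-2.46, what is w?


w_new = w - α·∇
= 7.91 - 0.01·-2.46
= 7.91 + 0.0246
= 7.9346

7.9346


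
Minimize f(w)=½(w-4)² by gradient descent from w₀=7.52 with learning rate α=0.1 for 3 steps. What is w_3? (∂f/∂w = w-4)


step 1: grad = 7.52-4 = 3.52; w = 7.52 - 0.1·(3.52) = 7.168
step 2: grad = 7.168-4 = 3.168; w = 7.168 - 0.1·(3.168) = 6.8512
step 3: grad = 6.8512-4 = 2.8512; w = 6.8512 - 0.1·(2.8512) = 6.56608

6.56608


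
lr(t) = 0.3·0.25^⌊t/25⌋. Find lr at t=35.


n_drops = ⌊35/25⌋ = 1
lr = 0.3·0.25^1 = 0.3·0.25 = 0.075

0.075


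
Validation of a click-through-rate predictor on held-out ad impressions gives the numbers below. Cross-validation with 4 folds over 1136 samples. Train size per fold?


Fold size = 1136/4 = 284
Training per fold = 1136 - 284 = 852

852


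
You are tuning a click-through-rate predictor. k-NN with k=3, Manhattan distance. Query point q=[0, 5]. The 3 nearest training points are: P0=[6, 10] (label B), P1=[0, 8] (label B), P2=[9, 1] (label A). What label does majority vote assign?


d(q,P0) = 11  (label B)
d(q,P1) = 3  (label B)
d(q,P2) = 13  (label A)
Votes: A=1, B=2
Majority → B

B
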